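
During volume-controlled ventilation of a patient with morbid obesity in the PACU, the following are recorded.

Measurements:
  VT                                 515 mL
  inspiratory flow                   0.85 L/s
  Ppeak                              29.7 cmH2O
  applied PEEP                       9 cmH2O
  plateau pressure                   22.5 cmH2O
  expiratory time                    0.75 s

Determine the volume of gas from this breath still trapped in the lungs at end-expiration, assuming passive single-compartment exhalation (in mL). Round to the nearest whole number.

R = (PIP − Pplat)/V̇ = (29.7 − 22.5) / 0.85 = 7.2/0.85 = 8.471 cmH2O·s/L.
C = Vt/(Pplat − PEEP) = 515.0 / (22.5 − 9) = 515.0/13.5 = 38.148 mL/cmH2O.
τ = R × C = 8.471 × 0.03815 L/cmH2O = 0.3232 s.
Fraction remaining = e^(−Te/τ) = e^(−0.75/0.3232) = 0.09822.
Trapped volume = 515.0 × 0.09822 = 50.583 mL.

51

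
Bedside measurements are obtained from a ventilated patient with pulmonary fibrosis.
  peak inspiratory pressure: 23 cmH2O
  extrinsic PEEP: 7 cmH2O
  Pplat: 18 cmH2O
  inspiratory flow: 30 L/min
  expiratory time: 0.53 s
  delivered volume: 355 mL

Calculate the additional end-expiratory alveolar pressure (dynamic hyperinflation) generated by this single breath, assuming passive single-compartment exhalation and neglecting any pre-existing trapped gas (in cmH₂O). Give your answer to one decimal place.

2.1

Flow: 30 L/min ÷ 60 = 0.5 L/s.
R = (PIP − Pplat)/V̇ = (23 − 18) / 0.5 = 5.0/0.5 = 10.0 cmH2O·s/L.
C = Vt/(Pplat − PEEP) = 355.0 / (18 − 7) = 355.0/11.0 = 32.273 mL/cmH2O.
τ = R × C = 10.0 × 0.03227 L/cmH2O = 0.3227 s.
Fraction remaining = e^(−Te/τ) = e^(−0.53/0.3227) = 0.1935; trapped volume = 355.0 × 0.1935 = 68.693 mL.
Additional alveolar pressure from trapping ≈ V_trapped / C = 68.693 / 32.273 = 2.128 cmH2O.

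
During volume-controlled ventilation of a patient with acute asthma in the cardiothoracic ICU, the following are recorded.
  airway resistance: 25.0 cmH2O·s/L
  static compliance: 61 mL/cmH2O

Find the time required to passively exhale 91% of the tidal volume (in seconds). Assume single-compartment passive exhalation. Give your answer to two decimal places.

τ = R × C = 25.0 × 61 mL/cmH2O = 25.0 × 0.061 L/cmH2O = 1.525 s.
Exhaled fraction f = 1 − e^(−t/τ) → t = −τ·ln(1 − f) = −1.525·ln(0.09) = 3.672 s.

3.67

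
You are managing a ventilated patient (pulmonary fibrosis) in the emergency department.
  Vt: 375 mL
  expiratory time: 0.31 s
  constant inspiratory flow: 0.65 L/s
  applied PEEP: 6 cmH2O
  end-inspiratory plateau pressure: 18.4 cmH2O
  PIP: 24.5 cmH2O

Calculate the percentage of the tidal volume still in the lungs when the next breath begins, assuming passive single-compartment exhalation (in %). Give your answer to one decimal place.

R = (PIP − Pplat)/V̇ = (24.5 − 18.4) / 0.65 = 6.1/0.65 = 9.385 cmH2O·s/L.
C = Vt/(Pplat − PEEP) = 375.0 / (18.4 − 6) = 375.0/12.4 = 30.242 mL/cmH2O.
τ = R × C = 9.385 × 0.03024 L/cmH2O = 0.2838 s.
Fraction remaining at end-expiration = e^(−Te/τ) = e^(−0.31/0.2838) = 0.3354 → 33.54%.

33.5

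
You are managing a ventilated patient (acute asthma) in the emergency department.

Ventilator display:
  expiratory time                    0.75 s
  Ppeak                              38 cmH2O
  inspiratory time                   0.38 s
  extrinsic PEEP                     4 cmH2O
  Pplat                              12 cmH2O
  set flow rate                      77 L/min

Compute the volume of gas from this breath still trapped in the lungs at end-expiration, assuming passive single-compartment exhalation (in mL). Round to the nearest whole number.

Flow: 77 L/min ÷ 60 = 1.2833 L/s.
Vt = flow × Ti = 1.2833 L/s × 0.38 s × 1000 mL/L = 487.65 mL.
R = (PIP − Pplat)/V̇ = (38 − 12) / 1.2833 = 26.0/1.2833 = 20.26 cmH2O·s/L.
C = Vt/(Pplat − PEEP) = 487.65 / (12 − 4) = 487.65/8.0 = 60.956 mL/cmH2O.
τ = R × C = 20.26 × 0.06096 L/cmH2O = 1.235 s.
Fraction remaining = e^(−Te/τ) = e^(−0.75/1.235) = 0.5448.
Trapped volume = 487.65 × 0.5448 = 265.67 mL.

266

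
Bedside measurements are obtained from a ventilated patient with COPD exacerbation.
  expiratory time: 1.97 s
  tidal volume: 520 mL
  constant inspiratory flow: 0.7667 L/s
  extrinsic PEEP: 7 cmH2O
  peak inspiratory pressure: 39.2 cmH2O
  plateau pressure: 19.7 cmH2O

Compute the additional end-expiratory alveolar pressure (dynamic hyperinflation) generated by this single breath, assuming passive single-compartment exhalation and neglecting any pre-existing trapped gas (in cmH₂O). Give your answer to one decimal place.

1.9

R = (PIP − Pplat)/V̇ = (39.2 − 19.7) / 0.7667 = 19.5/0.7667 = 25.434 cmH2O·s/L.
C = Vt/(Pplat − PEEP) = 520.0 / (19.7 − 7) = 520.0/12.7 = 40.945 mL/cmH2O.
τ = R × C = 25.434 × 0.04095 L/cmH2O = 1.042 s.
Fraction remaining = e^(−Te/τ) = e^(−1.97/1.042) = 0.151; trapped volume = 520.0 × 0.151 = 78.52 mL.
Additional alveolar pressure from trapping ≈ V_trapped / C = 78.52 / 40.945 = 1.918 cmH2O.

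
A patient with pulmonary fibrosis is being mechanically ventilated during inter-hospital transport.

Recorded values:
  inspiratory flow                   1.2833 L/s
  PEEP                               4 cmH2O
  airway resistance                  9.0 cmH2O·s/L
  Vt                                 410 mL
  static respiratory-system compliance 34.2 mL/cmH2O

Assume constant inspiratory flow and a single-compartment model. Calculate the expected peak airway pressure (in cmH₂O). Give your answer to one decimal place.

27.5

Equation of motion (constant flow): PIP = Vt/C + R·V̇ + PEEP.
PIP = 410/34.2 + 9.0×1.2833 + 4 = 11.988 + 11.55 + 4 = 27.538 cmH2O.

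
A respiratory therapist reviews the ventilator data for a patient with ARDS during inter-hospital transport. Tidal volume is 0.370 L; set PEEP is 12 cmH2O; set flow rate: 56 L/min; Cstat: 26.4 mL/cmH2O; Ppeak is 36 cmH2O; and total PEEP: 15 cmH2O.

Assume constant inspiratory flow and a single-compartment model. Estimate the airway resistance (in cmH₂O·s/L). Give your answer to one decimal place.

7.5

Flow: 56 L/min ÷ 60 = 0.9333 L/s.
Total PEEP = 15 cmH2O (set 12 + intrinsic 3); this is the baseline alveolar pressure.
Equation of motion (constant flow): PIP = Vt/C + R·V̇ + PEEP.
R·V̇ = PIP − Vt/C − PEEP = 36 − 370/26.4 − 15 = 36 − 14.015 − 15 = 6.985 cmH2O.
R = 6.985 / 0.9333 = 7.484 cmH2O·s/L.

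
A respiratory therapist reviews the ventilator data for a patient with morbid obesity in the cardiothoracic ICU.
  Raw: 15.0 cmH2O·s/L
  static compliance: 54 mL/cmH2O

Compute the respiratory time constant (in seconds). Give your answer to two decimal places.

0.81

τ = R × C = 15.0 × 54 mL/cmH2O = 15.0 × 0.054 L/cmH2O = 0.81 s.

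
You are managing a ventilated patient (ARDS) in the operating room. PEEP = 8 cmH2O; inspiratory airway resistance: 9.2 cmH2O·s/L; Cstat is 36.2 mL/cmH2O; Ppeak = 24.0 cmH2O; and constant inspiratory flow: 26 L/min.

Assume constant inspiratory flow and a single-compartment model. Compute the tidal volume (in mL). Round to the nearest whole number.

Flow: 26 L/min ÷ 60 = 0.4333 L/s.
Equation of motion (constant flow): PIP = Vt/C + R·V̇ + PEEP.
Vt/C = PIP − R·V̇ − PEEP = 24.0 − 3.986 − 8 = 12.014 cmH2O.
Vt = C × 12.014 = 36.2 × 12.014 = 434.91 mL.

435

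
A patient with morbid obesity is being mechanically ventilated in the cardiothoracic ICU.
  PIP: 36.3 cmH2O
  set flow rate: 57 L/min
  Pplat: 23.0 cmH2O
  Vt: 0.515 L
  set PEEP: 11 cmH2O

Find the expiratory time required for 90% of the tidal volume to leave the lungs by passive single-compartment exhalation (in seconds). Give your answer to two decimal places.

Flow: 57 L/min ÷ 60 = 0.95 L/s.
R = (PIP − Pplat)/V̇ = (36.3 − 23.0) / 0.95 = 13.3/0.95 = 14.0 cmH2O·s/L.
C = Vt/(Pplat − PEEP) = 515.0 / (23.0 − 11) = 515.0/12.0 = 42.917 mL/cmH2O.
τ = R × C = 14.0 × 0.04292 L/cmH2O = 0.6009 s.
t = −τ·ln(1 − 0.90) = −0.6009·ln(0.1) = 1.384 s.

1.38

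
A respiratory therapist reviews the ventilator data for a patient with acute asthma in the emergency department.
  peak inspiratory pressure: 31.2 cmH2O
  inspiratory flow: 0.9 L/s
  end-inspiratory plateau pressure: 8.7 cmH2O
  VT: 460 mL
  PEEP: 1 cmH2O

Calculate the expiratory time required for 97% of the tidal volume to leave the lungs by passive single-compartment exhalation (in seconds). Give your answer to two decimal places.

R = (PIP − Pplat)/V̇ = (31.2 − 8.7) / 0.9 = 22.5/0.9 = 25.0 cmH2O·s/L.
C = Vt/(Pplat − PEEP) = 460.0 / (8.7 − 1) = 460.0/7.7 = 59.74 mL/cmH2O.
τ = R × C = 25.0 × 0.05974 L/cmH2O = 1.494 s.
t = −τ·ln(1 − 0.97) = −1.494·ln(0.03) = 5.239 s.

5.24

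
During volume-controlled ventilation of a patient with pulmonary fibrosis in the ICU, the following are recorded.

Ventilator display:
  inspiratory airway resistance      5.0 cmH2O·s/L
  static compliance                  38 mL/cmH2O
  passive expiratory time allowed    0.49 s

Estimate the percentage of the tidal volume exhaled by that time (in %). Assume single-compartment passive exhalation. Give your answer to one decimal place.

92.4

τ = R × C = 5.0 × 38 mL/cmH2O = 5.0 × 0.038 L/cmH2O = 0.19 s.
Passive exhalation: V(t)/V₀ = e^(−t/τ) = e^(−0.49/0.19) = 0.07585.
Fraction exhaled = 1 − 0.07585 = 0.9242 → 92.42%.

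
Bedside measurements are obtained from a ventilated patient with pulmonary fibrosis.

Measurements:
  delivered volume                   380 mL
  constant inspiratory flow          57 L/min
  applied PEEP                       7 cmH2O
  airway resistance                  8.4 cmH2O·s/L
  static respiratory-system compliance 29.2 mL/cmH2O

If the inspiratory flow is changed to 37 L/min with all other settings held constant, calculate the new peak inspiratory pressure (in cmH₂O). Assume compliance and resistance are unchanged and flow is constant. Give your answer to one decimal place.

25.2

Flow: 57 L/min ÷ 60 = 0.95 L/s.
New flow: 37 L/min ÷ 60 = 0.6167 L/s.
PIP = Vt/C + R·V̇ + PEEP (constant-flow equation of motion).
Only the resistive term changes: ΔPIP = R × ΔV̇ = 8.4 × (0.6167 − 0.95) = 8.4 × -0.3333 = -2.8 cmH2O.
Original PIP = 380/29.2 + 8.4×0.95 + 7 = 27.994 cmH2O; new PIP = 27.994 + (-2.8) = 25.194 cmH2O.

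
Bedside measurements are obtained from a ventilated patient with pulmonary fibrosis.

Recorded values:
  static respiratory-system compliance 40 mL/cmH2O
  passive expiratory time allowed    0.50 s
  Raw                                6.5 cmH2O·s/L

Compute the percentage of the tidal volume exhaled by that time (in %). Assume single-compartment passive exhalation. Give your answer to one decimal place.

85.4

τ = R × C = 6.5 × 40 mL/cmH2O = 6.5 × 0.040 L/cmH2O = 0.26 s.
Passive exhalation: V(t)/V₀ = e^(−t/τ) = e^(−0.50/0.26) = 0.1462.
Fraction exhaled = 1 − 0.1462 = 0.8538 → 85.38%.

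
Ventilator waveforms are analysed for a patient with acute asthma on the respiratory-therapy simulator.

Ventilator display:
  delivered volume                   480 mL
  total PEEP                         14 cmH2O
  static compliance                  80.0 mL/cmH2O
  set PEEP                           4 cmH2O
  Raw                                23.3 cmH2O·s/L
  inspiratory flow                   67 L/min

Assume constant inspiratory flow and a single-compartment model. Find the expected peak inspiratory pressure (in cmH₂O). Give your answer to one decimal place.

Flow: 67 L/min ÷ 60 = 1.1167 L/s.
Total PEEP = 14 cmH2O (set 4 + intrinsic 10); this is the baseline alveolar pressure.
Equation of motion (constant flow): PIP = Vt/C + R·V̇ + PEEP.
PIP = 480/80.0 + 23.3×1.1167 + 14 = 6.0 + 26.019 + 14 = 46.019 cmH2O.

46.0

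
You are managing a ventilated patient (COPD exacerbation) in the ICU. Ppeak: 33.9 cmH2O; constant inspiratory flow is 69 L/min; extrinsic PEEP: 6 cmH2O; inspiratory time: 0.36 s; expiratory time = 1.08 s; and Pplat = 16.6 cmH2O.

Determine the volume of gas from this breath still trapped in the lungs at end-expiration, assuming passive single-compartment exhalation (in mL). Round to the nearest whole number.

Flow: 69 L/min ÷ 60 = 1.15 L/s.
Vt = flow × Ti = 1.15 L/s × 0.36 s × 1000 mL/L = 414.0 mL.
R = (PIP − Pplat)/V̇ = (33.9 − 16.6) / 1.15 = 17.3/1.15 = 15.043 cmH2O·s/L.
C = Vt/(Pplat − PEEP) = 414.0 / (16.6 − 6) = 414.0/10.6 = 39.057 mL/cmH2O.
τ = R × C = 15.043 × 0.03906 L/cmH2O = 0.5876 s.
Fraction remaining = e^(−Te/τ) = e^(−1.08/0.5876) = 0.1591.
Trapped volume = 414.0 × 0.1591 = 65.867 mL.

66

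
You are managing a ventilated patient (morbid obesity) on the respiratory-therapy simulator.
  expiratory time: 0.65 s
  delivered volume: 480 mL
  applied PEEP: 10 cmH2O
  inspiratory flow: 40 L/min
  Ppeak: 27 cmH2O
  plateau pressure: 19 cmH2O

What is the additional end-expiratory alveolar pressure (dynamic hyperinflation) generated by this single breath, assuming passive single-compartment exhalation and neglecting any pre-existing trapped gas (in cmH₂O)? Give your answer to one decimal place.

Flow: 40 L/min ÷ 60 = 0.6667 L/s.
R = (PIP − Pplat)/V̇ = (27 − 19) / 0.6667 = 8.0/0.6667 = 11.999 cmH2O·s/L.
C = Vt/(Pplat − PEEP) = 480.0 / (19 − 10) = 480.0/9.0 = 53.333 mL/cmH2O.
τ = R × C = 11.999 × 0.05333 L/cmH2O = 0.6399 s.
Fraction remaining = e^(−Te/τ) = e^(−0.65/0.6399) = 0.3621; trapped volume = 480.0 × 0.3621 = 173.81 mL.
Additional alveolar pressure from trapping ≈ V_trapped / C = 173.81 / 53.333 = 3.259 cmH2O.

3.3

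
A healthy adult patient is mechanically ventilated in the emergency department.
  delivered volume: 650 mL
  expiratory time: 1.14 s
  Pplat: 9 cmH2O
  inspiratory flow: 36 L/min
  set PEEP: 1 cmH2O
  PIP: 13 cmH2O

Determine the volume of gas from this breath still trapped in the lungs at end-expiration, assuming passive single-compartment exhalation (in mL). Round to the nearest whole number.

Flow: 36 L/min ÷ 60 = 0.6 L/s.
R = (PIP − Pplat)/V̇ = (13 − 9) / 0.6 = 4.0/0.6 = 6.667 cmH2O·s/L.
C = Vt/(Pplat − PEEP) = 650.0 / (9 − 1) = 650.0/8.0 = 81.25 mL/cmH2O.
τ = R × C = 6.667 × 0.08125 L/cmH2O = 0.5417 s.
Fraction remaining = e^(−Te/τ) = e^(−1.14/0.5417) = 0.1219.
Trapped volume = 650.0 × 0.1219 = 79.235 mL.

79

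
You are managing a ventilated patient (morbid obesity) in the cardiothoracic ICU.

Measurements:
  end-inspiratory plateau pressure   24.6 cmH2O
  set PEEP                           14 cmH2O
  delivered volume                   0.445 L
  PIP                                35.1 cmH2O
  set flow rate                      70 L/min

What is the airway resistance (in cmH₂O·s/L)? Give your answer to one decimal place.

9.0

Flow: 70 L/min ÷ 60 = 1.1667 L/s.
Raw = (PIP − Pplat) / flow = (35.1 − 24.6) / 1.1667 = 10.5 / 1.1667 = 9.0 cmH2O·s/L.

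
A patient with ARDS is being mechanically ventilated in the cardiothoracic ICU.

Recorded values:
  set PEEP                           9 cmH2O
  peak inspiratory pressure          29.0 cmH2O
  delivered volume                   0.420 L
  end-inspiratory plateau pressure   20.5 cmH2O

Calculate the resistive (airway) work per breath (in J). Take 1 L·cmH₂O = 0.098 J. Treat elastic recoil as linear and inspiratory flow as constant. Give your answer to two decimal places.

With constant inspiratory flow the resistive pressure is constant at PIP − Pplat = 29.0 − 20.5 = 8.5 cmH2O, so resistive work = 8.5 × 0.420 = 3.57 L·cmH2O.
× 0.098 J/(L·cmH2O) → 0.3499 J.

0.35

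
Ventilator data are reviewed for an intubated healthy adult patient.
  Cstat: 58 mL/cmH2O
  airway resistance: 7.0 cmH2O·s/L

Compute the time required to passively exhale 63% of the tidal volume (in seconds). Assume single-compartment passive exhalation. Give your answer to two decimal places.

τ = R × C = 7.0 × 58 mL/cmH2O = 7.0 × 0.058 L/cmH2O = 0.406 s.
Exhaled fraction f = 1 − e^(−t/τ) → t = −τ·ln(1 − f) = −0.406·ln(0.37) = 0.4037 s.

0.40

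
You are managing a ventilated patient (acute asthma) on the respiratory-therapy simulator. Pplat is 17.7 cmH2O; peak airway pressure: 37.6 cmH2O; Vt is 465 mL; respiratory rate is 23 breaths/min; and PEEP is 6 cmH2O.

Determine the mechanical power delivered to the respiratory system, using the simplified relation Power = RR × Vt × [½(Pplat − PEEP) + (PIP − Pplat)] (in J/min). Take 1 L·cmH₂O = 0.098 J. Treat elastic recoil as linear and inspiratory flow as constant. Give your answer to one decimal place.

Per-breath work = Vt × [½(Pplat−PEEP) + (PIP−Pplat)] = 0.465 × [0.5×11.7 + 19.9] = 0.465 × 25.75 = 11.974 L·cmH2O.
Power = 23 × 11.974 = 275.4 L·cmH2O/min.
× 0.098 J/(L·cmH2O) → 26.989 J/min.

27.0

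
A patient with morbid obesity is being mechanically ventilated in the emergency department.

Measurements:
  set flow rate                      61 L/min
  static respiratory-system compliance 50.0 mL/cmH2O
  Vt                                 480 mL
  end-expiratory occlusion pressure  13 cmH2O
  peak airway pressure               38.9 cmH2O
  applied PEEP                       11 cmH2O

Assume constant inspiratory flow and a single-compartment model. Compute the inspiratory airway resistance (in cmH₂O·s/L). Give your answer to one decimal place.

16.0

Flow: 61 L/min ÷ 60 = 1.0167 L/s.
Total PEEP = 13 cmH2O (set 11 + intrinsic 2); this is the baseline alveolar pressure.
Equation of motion (constant flow): PIP = Vt/C + R·V̇ + PEEP.
R·V̇ = PIP − Vt/C − PEEP = 38.9 − 480/50.0 − 13 = 38.9 − 9.6 − 13 = 16.3 cmH2O.
R = 16.3 / 1.0167 = 16.032 cmH2O·s/L.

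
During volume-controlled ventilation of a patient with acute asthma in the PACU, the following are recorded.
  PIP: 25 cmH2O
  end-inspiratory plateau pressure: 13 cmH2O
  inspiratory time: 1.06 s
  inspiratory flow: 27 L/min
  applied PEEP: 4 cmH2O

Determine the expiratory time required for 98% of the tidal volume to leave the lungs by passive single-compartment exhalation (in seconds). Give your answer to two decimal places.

5.53

Flow: 27 L/min ÷ 60 = 0.45 L/s.
Vt = flow × Ti = 0.45 L/s × 1.06 s × 1000 mL/L = 477.0 mL.
R = (PIP − Pplat)/V̇ = (25 − 13) / 0.45 = 12.0/0.45 = 26.667 cmH2O·s/L.
C = Vt/(Pplat − PEEP) = 477.0 / (13 − 4) = 477.0/9.0 = 53.0 mL/cmH2O.
τ = R × C = 26.667 × 0.053 L/cmH2O = 1.413 s.
t = −τ·ln(1 − 0.98) = −1.413·ln(0.02) = 5.528 s.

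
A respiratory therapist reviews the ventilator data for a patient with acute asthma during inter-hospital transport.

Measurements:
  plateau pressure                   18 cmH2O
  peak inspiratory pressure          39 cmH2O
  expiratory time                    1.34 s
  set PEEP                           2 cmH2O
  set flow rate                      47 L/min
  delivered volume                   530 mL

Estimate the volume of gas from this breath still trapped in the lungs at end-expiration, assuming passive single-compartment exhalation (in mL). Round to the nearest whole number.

117

Flow: 47 L/min ÷ 60 = 0.7833 L/s.
R = (PIP − Pplat)/V̇ = (39 − 18) / 0.7833 = 21.0/0.7833 = 26.81 cmH2O·s/L.
C = Vt/(Pplat − PEEP) = 530.0 / (18 − 2) = 530.0/16.0 = 33.125 mL/cmH2O.
τ = R × C = 26.81 × 0.03313 L/cmH2O = 0.8882 s.
Fraction remaining = e^(−Te/τ) = e^(−1.34/0.8882) = 0.2212.
Trapped volume = 530.0 × 0.2212 = 117.24 mL.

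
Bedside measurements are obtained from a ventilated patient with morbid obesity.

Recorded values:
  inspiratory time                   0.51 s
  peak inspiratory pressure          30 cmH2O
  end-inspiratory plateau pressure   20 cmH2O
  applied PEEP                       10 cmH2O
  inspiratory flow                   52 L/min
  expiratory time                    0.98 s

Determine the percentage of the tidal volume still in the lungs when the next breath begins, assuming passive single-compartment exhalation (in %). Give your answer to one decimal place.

Flow: 52 L/min ÷ 60 = 0.8667 L/s.
Vt = flow × Ti = 0.8667 L/s × 0.51 s × 1000 mL/L = 442.02 mL.
R = (PIP − Pplat)/V̇ = (30 − 20) / 0.8667 = 10.0/0.8667 = 11.538 cmH2O·s/L.
C = Vt/(Pplat − PEEP) = 442.02 / (20 − 10) = 442.02/10.0 = 44.202 mL/cmH2O.
τ = R × C = 11.538 × 0.0442 L/cmH2O = 0.51 s.
Fraction remaining at end-expiration = e^(−Te/τ) = e^(−0.98/0.51) = 0.1464 → 14.64%.

14.6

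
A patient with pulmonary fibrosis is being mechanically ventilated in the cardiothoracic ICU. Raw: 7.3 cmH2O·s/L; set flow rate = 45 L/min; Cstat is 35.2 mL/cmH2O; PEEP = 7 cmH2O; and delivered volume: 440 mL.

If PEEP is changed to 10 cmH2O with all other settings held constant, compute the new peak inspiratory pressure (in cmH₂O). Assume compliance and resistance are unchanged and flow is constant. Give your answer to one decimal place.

Flow: 45 L/min ÷ 60 = 0.75 L/s.
PIP = Vt/C + R·V̇ + PEEP (constant-flow equation of motion).
Only the baseline term changes: ΔPIP = ΔPEEP = 10 − 7 = 3.0 cmH2O.
Original PIP = 440/35.2 + 7.3×0.75 + 7 = 24.975 cmH2O; new PIP = 24.975 + (3.0) = 27.975 cmH2O.

28.0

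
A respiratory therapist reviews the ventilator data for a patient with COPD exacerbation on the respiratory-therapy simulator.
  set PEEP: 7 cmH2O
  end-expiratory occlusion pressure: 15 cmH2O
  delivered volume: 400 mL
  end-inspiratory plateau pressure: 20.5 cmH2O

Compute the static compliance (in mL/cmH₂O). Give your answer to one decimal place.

End-expiratory occlusion gives total PEEP = 15 cmH2O (intrinsic PEEP = 15 − 7 = 8). Use total PEEP for the elastic gradient.
Cstat = Vt / (Pplat − PEEPtotal) = 400 / (20.5 − 15) = 400 / 5.5 = 72.727 mL/cmH2O.

72.7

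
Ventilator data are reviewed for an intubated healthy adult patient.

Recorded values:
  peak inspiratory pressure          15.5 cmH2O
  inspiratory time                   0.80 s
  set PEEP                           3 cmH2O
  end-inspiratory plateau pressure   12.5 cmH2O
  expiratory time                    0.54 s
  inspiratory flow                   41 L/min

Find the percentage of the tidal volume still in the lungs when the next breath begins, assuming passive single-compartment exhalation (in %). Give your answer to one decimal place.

Flow: 41 L/min ÷ 60 = 0.6833 L/s.
Vt = flow × Ti = 0.6833 L/s × 0.80 s × 1000 mL/L = 546.64 mL.
R = (PIP − Pplat)/V̇ = (15.5 − 12.5) / 0.6833 = 3.0/0.6833 = 4.39 cmH2O·s/L.
C = Vt/(Pplat − PEEP) = 546.64 / (12.5 − 3) = 546.64/9.5 = 57.541 mL/cmH2O.
τ = R × C = 4.39 × 0.05754 L/cmH2O = 0.2526 s.
Fraction remaining at end-expiration = e^(−Te/τ) = e^(−0.54/0.2526) = 0.1179 → 11.79%.

11.8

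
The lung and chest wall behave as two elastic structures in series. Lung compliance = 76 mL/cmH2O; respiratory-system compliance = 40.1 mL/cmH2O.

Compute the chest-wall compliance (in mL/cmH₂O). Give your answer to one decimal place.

84.9

1/Ccw = 1/Crs − 1/CL.
1/Ccw = 1/40.1 − 1/76 = 0.01178.
Ccw = 84.89 mL/cmH2O.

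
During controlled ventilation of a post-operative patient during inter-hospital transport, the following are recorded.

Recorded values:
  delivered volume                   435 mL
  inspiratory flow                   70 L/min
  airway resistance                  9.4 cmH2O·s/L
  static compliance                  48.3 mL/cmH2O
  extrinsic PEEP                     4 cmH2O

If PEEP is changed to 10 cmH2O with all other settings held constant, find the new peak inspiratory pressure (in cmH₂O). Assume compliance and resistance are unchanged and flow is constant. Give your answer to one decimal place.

Flow: 70 L/min ÷ 60 = 1.1667 L/s.
PIP = Vt/C + R·V̇ + PEEP (constant-flow equation of motion).
Only the baseline term changes: ΔPIP = ΔPEEP = 10 − 4 = 6.0 cmH2O.
Original PIP = 435/48.3 + 9.4×1.1667 + 4 = 23.973 cmH2O; new PIP = 23.973 + (6.0) = 29.973 cmH2O.

30.0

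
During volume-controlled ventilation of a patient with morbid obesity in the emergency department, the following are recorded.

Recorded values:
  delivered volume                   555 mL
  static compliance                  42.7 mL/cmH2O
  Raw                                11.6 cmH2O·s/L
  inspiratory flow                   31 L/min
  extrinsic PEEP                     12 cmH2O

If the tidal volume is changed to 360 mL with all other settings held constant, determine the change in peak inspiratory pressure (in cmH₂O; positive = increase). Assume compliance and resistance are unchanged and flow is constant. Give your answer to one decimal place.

PIP = Vt/C + R·V̇ + PEEP (constant-flow equation of motion).
Only the elastic term changes: ΔPIP = ΔVt / C = (360 − 555) / 42.7 = -4.567 cmH2O.

-4.6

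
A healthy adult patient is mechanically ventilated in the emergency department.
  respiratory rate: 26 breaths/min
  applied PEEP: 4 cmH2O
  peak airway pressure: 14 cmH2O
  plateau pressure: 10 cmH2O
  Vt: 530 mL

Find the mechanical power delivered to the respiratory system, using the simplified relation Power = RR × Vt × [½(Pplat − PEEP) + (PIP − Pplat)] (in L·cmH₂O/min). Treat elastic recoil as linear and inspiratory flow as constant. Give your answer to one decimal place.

Per-breath work = Vt × [½(Pplat−PEEP) + (PIP−Pplat)] = 0.530 × [0.5×6.0 + 4.0] = 0.530 × 7.0 = 3.71 L·cmH2O.
Power = 26 × 3.71 = 96.46 L·cmH2O/min.

96.5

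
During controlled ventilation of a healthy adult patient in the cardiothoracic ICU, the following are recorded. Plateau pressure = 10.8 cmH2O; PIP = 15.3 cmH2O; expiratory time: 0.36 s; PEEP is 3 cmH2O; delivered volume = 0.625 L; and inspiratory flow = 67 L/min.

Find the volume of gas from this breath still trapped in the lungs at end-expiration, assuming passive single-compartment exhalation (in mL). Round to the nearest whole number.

Flow: 67 L/min ÷ 60 = 1.1167 L/s.
R = (PIP − Pplat)/V̇ = (15.3 − 10.8) / 1.1167 = 4.5/1.1167 = 4.03 cmH2O·s/L.
C = Vt/(Pplat − PEEP) = 625.0 / (10.8 − 3) = 625.0/7.8 = 80.128 mL/cmH2O.
τ = R × C = 4.03 × 0.08013 L/cmH2O = 0.3229 s.
Fraction remaining = e^(−Te/τ) = e^(−0.36/0.3229) = 0.3279.
Trapped volume = 625.0 × 0.3279 = 204.94 mL.

205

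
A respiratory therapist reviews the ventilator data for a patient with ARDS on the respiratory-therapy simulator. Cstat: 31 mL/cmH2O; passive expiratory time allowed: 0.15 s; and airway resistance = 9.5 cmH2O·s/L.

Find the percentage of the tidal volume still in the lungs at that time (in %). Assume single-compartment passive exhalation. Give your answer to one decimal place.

60.1

τ = R × C = 9.5 × 31 mL/cmH2O = 9.5 × 0.031 L/cmH2O = 0.2945 s.
Passive exhalation: V(t)/V₀ = e^(−t/τ) = e^(−0.15/0.2945) = 0.6009.
Fraction remaining = 0.6009 → 60.09%.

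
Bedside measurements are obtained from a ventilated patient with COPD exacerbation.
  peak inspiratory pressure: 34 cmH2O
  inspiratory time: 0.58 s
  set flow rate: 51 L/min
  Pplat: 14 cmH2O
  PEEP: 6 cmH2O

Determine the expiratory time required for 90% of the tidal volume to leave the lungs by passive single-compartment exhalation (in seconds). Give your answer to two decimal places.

3.34

Flow: 51 L/min ÷ 60 = 0.85 L/s.
Vt = flow × Ti = 0.85 L/s × 0.58 s × 1000 mL/L = 493.0 mL.
R = (PIP − Pplat)/V̇ = (34 − 14) / 0.85 = 20.0/0.85 = 23.529 cmH2O·s/L.
C = Vt/(Pplat − PEEP) = 493.0 / (14 − 6) = 493.0/8.0 = 61.625 mL/cmH2O.
τ = R × C = 23.529 × 0.06163 L/cmH2O = 1.45 s.
t = −τ·ln(1 − 0.90) = −1.45·ln(0.1) = 3.339 s.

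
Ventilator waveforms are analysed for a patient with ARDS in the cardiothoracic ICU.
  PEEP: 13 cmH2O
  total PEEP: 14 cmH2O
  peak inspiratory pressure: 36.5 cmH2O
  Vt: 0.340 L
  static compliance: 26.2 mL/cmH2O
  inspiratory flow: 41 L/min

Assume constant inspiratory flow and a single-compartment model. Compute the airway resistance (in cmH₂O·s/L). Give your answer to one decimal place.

Flow: 41 L/min ÷ 60 = 0.6833 L/s.
Total PEEP = 14 cmH2O (set 13 + intrinsic 1); this is the baseline alveolar pressure.
Equation of motion (constant flow): PIP = Vt/C + R·V̇ + PEEP.
R·V̇ = PIP − Vt/C − PEEP = 36.5 − 340/26.2 − 14 = 36.5 − 12.977 − 14 = 9.523 cmH2O.
R = 9.523 / 0.6833 = 13.937 cmH2O·s/L.

13.9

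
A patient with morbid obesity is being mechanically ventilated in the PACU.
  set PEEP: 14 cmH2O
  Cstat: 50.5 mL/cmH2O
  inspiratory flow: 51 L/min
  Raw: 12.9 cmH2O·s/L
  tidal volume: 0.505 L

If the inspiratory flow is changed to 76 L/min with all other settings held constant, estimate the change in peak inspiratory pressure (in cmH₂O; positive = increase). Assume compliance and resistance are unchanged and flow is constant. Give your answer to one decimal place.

5.4

Flow: 51 L/min ÷ 60 = 0.85 L/s.
New flow: 76 L/min ÷ 60 = 1.2667 L/s.
PIP = Vt/C + R·V̇ + PEEP (constant-flow equation of motion).
Only the resistive term changes: ΔPIP = R × ΔV̇ = 12.9 × (1.2667 − 0.85) = 12.9 × 0.4167 = 5.375 cmH2O.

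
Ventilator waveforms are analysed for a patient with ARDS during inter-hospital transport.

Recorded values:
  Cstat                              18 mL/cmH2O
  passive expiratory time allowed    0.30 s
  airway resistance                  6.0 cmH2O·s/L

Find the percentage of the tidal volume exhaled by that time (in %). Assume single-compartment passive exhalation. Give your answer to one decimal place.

93.8

τ = R × C = 6.0 × 18 mL/cmH2O = 6.0 × 0.018 L/cmH2O = 0.108 s.
Passive exhalation: V(t)/V₀ = e^(−t/τ) = e^(−0.30/0.108) = 0.06218.
Fraction exhaled = 1 − 0.06218 = 0.9378 → 93.78%.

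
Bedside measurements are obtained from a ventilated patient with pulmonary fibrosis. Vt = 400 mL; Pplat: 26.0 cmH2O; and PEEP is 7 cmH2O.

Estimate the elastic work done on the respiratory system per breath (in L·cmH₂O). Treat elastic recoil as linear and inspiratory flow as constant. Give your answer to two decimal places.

3.80

Elastic work ≈ ½ × (Pplat − PEEP) × Vt = 0.5 × (26.0 − 7) × 0.400 L = 0.5 × 19.0 × 0.400 = 3.8 L·cmH2O.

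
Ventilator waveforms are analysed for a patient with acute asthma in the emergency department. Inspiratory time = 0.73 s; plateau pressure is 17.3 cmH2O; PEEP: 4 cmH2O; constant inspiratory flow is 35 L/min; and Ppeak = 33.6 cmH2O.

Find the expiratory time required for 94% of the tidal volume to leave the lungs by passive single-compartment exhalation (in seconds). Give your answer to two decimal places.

2.52

Flow: 35 L/min ÷ 60 = 0.5833 L/s.
Vt = flow × Ti = 0.5833 L/s × 0.73 s × 1000 mL/L = 425.81 mL.
R = (PIP − Pplat)/V̇ = (33.6 − 17.3) / 0.5833 = 16.3/0.5833 = 27.944 cmH2O·s/L.
C = Vt/(Pplat − PEEP) = 425.81 / (17.3 − 4) = 425.81/13.3 = 32.016 mL/cmH2O.
τ = R × C = 27.944 × 0.03202 L/cmH2O = 0.8948 s.
t = −τ·ln(1 − 0.94) = −0.8948·ln(0.06) = 2.517 s.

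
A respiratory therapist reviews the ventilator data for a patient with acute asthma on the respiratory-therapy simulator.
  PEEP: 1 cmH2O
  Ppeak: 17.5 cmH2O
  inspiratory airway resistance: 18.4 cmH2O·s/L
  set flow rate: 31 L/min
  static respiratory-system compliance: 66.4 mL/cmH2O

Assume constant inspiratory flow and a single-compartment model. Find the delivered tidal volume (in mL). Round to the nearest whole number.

464

Flow: 31 L/min ÷ 60 = 0.5167 L/s.
Equation of motion (constant flow): PIP = Vt/C + R·V̇ + PEEP.
Vt/C = PIP − R·V̇ − PEEP = 17.5 − 9.507 − 1 = 6.993 cmH2O.
Vt = C × 6.993 = 66.4 × 6.993 = 464.34 mL.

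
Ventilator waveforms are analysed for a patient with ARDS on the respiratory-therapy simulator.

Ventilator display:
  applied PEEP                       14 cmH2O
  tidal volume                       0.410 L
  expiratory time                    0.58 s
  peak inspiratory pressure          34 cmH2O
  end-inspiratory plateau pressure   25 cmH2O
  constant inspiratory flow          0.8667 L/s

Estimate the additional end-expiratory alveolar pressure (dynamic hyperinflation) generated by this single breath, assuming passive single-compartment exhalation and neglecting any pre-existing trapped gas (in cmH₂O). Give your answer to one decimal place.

2.5

R = (PIP − Pplat)/V̇ = (34 − 25) / 0.8667 = 9.0/0.8667 = 10.384 cmH2O·s/L.
C = Vt/(Pplat − PEEP) = 410.0 / (25 − 14) = 410.0/11.0 = 37.273 mL/cmH2O.
τ = R × C = 10.384 × 0.03727 L/cmH2O = 0.387 s.
Fraction remaining = e^(−Te/τ) = e^(−0.58/0.387) = 0.2234; trapped volume = 410.0 × 0.2234 = 91.594 mL.
Additional alveolar pressure from trapping ≈ V_trapped / C = 91.594 / 37.273 = 2.457 cmH2O.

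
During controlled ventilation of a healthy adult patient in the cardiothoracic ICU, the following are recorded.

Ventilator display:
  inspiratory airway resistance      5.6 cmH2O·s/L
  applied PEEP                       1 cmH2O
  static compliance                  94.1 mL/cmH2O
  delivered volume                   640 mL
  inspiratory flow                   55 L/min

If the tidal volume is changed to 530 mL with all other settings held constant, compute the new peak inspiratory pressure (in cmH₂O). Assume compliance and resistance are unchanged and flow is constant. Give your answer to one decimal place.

Flow: 55 L/min ÷ 60 = 0.9167 L/s.
PIP = Vt/C + R·V̇ + PEEP (constant-flow equation of motion).
Only the elastic term changes: ΔPIP = ΔVt / C = (530 − 640) / 94.1 = -1.169 cmH2O.
Original PIP = 640/94.1 + 5.6×0.9167 + 1 = 12.935 cmH2O; new PIP = 12.935 + (-1.169) = 11.766 cmH2O.

11.8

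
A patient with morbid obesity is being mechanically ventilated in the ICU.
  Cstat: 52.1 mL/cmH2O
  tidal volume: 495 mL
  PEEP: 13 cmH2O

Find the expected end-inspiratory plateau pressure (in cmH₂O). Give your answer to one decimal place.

22.5

Pplat = PEEP + Vt / Cstat = 13 + 495 / 52.1 = 13 + 9.501 = 22.501 cmH2O.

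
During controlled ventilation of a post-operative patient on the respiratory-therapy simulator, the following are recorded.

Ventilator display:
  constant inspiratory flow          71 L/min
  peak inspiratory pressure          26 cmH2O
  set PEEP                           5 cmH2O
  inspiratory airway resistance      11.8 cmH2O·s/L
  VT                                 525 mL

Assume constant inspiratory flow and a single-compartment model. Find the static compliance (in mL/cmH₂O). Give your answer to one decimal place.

74.6

Flow: 71 L/min ÷ 60 = 1.1833 L/s.
Equation of motion (constant flow): PIP = Vt/C + R·V̇ + PEEP.
Vt/C = PIP − R·V̇ − PEEP = 26 − 11.8×1.1833 − 5 = 26 − 13.963 − 5 = 7.037 cmH2O.
C = Vt / 7.037 = 525 / 7.037 = 74.606 mL/cmH2O.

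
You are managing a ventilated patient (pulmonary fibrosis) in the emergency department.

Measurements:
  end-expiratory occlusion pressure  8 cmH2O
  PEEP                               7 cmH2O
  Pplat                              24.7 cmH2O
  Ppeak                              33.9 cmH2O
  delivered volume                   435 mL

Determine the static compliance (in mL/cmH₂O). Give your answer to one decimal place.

End-expiratory occlusion gives total PEEP = 8 cmH2O (intrinsic PEEP = 8 − 7 = 1). Use total PEEP for the elastic gradient.
Cstat = Vt / (Pplat − PEEPtotal) = 435 / (24.7 − 8) = 435 / 16.7 = 26.048 mL/cmH2O.

26.0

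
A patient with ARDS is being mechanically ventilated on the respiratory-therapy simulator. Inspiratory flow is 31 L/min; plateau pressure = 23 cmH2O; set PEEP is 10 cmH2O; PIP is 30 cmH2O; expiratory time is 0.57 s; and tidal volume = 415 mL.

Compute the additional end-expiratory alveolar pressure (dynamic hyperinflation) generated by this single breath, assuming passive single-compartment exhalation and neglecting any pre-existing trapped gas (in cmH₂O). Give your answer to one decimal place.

3.5

Flow: 31 L/min ÷ 60 = 0.5167 L/s.
R = (PIP − Pplat)/V̇ = (30 − 23) / 0.5167 = 7.0/0.5167 = 13.548 cmH2O·s/L.
C = Vt/(Pplat − PEEP) = 415.0 / (23 − 10) = 415.0/13.0 = 31.923 mL/cmH2O.
τ = R × C = 13.548 × 0.03192 L/cmH2O = 0.4325 s.
Fraction remaining = e^(−Te/τ) = e^(−0.57/0.4325) = 0.2677; trapped volume = 415.0 × 0.2677 = 111.1 mL.
Additional alveolar pressure from trapping ≈ V_trapped / C = 111.1 / 31.923 = 3.48 cmH2O.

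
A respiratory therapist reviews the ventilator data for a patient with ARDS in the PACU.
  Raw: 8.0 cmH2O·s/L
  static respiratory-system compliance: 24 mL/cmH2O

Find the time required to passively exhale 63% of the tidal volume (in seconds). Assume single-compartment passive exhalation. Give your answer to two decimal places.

τ = R × C = 8.0 × 24 mL/cmH2O = 8.0 × 0.024 L/cmH2O = 0.192 s.
Exhaled fraction f = 1 − e^(−t/τ) → t = −τ·ln(1 − f) = −0.192·ln(0.37) = 0.1909 s.

0.19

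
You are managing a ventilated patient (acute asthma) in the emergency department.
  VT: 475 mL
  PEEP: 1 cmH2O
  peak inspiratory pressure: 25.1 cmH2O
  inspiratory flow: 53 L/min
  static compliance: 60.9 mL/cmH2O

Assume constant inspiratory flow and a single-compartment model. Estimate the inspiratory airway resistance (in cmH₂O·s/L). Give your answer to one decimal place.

Flow: 53 L/min ÷ 60 = 0.8833 L/s.
Equation of motion (constant flow): PIP = Vt/C + R·V̇ + PEEP.
R·V̇ = PIP − Vt/C − PEEP = 25.1 − 475/60.9 − 1 = 25.1 − 7.8 − 1 = 16.3 cmH2O.
R = 16.3 / 0.8833 = 18.454 cmH2O·s/L.

18.5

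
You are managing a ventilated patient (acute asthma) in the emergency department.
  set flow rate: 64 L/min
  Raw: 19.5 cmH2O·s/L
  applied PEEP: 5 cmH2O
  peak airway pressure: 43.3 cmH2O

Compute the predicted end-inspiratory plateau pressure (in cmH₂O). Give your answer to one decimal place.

Flow: 64 L/min ÷ 60 = 1.0667 L/s.
Pplat = PIP − Raw × flow = 43.3 − 19.5 × 1.0667 = 43.3 − 20.801 = 22.499 cmH2O.

22.5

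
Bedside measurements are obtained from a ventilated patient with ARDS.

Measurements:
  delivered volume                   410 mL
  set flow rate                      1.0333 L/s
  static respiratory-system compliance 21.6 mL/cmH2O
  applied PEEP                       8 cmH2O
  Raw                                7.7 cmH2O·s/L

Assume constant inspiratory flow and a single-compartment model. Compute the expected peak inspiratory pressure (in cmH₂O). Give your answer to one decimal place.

Equation of motion (constant flow): PIP = Vt/C + R·V̇ + PEEP.
PIP = 410/21.6 + 7.7×1.0333 + 8 = 18.981 + 7.956 + 8 = 34.937 cmH2O.

34.9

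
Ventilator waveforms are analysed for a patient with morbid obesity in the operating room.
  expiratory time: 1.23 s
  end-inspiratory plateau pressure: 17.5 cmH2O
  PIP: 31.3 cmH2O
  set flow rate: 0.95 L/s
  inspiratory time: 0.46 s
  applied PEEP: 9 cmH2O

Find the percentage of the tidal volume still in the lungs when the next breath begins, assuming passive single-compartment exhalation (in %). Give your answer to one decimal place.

Vt = flow × Ti = 0.95 L/s × 0.46 s × 1000 mL/L = 437.0 mL.
R = (PIP − Pplat)/V̇ = (31.3 − 17.5) / 0.95 = 13.8/0.95 = 14.526 cmH2O·s/L.
C = Vt/(Pplat − PEEP) = 437.0 / (17.5 − 9) = 437.0/8.5 = 51.412 mL/cmH2O.
τ = R × C = 14.526 × 0.05141 L/cmH2O = 0.7468 s.
Fraction remaining at end-expiration = e^(−Te/τ) = e^(−1.23/0.7468) = 0.1926 → 19.26%.

19.3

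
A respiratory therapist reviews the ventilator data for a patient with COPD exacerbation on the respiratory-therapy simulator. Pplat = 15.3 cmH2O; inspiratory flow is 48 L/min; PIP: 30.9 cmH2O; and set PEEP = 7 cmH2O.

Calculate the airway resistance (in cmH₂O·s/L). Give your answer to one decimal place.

Flow: 48 L/min ÷ 60 = 0.8 L/s.
Raw = (PIP − Pplat) / flow = (30.9 − 15.3) / 0.8 = 15.6 / 0.8 = 19.5 cmH2O·s/L.

19.5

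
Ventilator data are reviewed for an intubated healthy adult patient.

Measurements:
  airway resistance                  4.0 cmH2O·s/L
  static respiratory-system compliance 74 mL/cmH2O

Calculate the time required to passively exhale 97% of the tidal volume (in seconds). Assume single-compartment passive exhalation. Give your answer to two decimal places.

1.04

τ = R × C = 4.0 × 74 mL/cmH2O = 4.0 × 0.074 L/cmH2O = 0.296 s.
Exhaled fraction f = 1 − e^(−t/τ) → t = −τ·ln(1 − f) = −0.296·ln(0.03) = 1.038 s.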